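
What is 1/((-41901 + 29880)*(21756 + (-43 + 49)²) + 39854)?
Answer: -1/261921778 ≈ -3.8179e-9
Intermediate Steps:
1/((-41901 + 29880)*(21756 + (-43 + 49)²) + 39854) = 1/(-12021*(21756 + 6²) + 39854) = 1/(-12021*(21756 + 36) + 39854) = 1/(-12021*21792 + 39854) = 1/(-261961632 + 39854) = 1/(-261921778) = -1/261921778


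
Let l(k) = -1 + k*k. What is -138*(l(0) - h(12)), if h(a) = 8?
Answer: 1242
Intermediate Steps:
l(k) = -1 + k**2
-138*(l(0) - h(12)) = -138*((-1 + 0**2) - 1*8) = -138*((-1 + 0) - 8) = -138*(-1 - 8) = -138*(-9) = 1242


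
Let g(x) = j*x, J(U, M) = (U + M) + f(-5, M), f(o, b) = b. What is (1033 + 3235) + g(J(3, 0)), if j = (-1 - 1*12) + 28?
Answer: 4313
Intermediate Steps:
j = 15 (j = (-1 - 12) + 28 = -13 + 28 = 15)
J(U, M) = U + 2*M (J(U, M) = (U + M) + M = (M + U) + M = U + 2*M)
g(x) = 15*x
(1033 + 3235) + g(J(3, 0)) = (1033 + 3235) + 15*(3 + 2*0) = 4268 + 15*(3 + 0) = 4268 + 15*3 = 4268 + 45 = 4313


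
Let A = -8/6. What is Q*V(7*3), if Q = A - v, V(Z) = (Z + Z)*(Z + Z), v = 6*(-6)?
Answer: 61152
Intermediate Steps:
v = -36
A = -4/3 (A = -8*⅙ = -4/3 ≈ -1.3333)
V(Z) = 4*Z² (V(Z) = (2*Z)*(2*Z) = 4*Z²)
Q = 104/3 (Q = -4/3 - 1*(-36) = -4/3 + 36 = 104/3 ≈ 34.667)
Q*V(7*3) = 104*(4*(7*3)²)/3 = 104*(4*21²)/3 = 104*(4*441)/3 = (104/3)*1764 = 61152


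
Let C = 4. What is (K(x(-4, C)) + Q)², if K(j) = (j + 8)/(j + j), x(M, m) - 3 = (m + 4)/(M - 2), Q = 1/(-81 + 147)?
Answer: 231361/27225 ≈ 8.4981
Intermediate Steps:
Q = 1/66 ≈ 0.015152
x(M, m) = 3 + (4 + m)/(-2 + M) (x(M, m) = 3 + (m + 4)/(M - 2) = 3 + (4 + m)/(-2 + M))
K(j) = (8 + j)/(2*j) (K(j) = (8 + j)/((2*j)) = (8 + j)*(1/(2*j)) = (8 + j)/(2*j))
(K(x(-4, C)) + Q)² = ((8 + (-2 + 4 + 3*(-4))/(-2 - 4))/(2*(((-2 + 4 + 3*(-4))/(-2 - 4)))) + 1/66)² = ((8 + (-2 + 4 - 12)/(-6))/(2*(((-2 + 4 - 12)/(-6)))) + 1/66)² = ((8 - ⅙*(-10))/(2*((-⅙*(-10)))) + 1/66)² = ((8 + 5/3)/(2*(5/3)) + 1/66)² = ((½)*(⅗)*(29/3) + 1/66)² = (29/10 + 1/66)² = (481/165)² = 231361/27225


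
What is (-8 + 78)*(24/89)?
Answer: 1680/89 ≈ 18.876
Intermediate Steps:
(-8 + 78)*(24/89) = 70*(24*(1/89)) = 70*(24/89) = 1680/89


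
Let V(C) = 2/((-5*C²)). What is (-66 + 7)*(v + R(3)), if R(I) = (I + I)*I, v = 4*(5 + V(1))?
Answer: -10738/5 ≈ -2147.6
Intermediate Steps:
V(C) = -2/(5*C²) (V(C) = 2*(-1/(5*C²)) = -2/(5*C²))
v = 92/5 (v = 4*(5 - ⅖/1²) = 4*(5 - ⅖*1) = 4*(5 - ⅖) = 4*(23/5) = 92/5 ≈ 18.400)
R(I) = 2*I² (R(I) = (2*I)*I = 2*I²)
(-66 + 7)*(v + R(3)) = (-66 + 7)*(92/5 + 2*3²) = -59*(92/5 + 2*9) = -59*(92/5 + 18) = -59*182/5 = -10738/5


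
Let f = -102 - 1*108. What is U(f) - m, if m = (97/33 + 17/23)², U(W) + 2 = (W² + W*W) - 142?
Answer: 50719593272/576081 ≈ 88043.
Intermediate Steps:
f = -210 (f = -102 - 108 = -210)
U(W) = -144 + 2*W² (U(W) = -2 + ((W² + W*W) - 142) = -2 + ((W² + W²) - 142) = -2 + (2*W² - 142) = -2 + (-142 + 2*W²) = -144 + 2*W²)
m = 7795264/576081 (m = (97*(1/33) + 17*(1/23))² = (97/33 + 17/23)² = (2792/759)² = 7795264/576081 ≈ 13.532)
U(f) - m = (-144 + 2*(-210)²) - 1*7795264/576081 = (-144 + 2*44100) - 7795264/576081 = (-144 + 88200) - 7795264/576081 = 88056 - 7795264/576081 = 50719593272/576081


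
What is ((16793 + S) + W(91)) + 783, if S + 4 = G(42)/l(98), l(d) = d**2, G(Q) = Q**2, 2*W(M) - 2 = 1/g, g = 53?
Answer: 91275165/5194 ≈ 17573.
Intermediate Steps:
W(M) = 107/106 (W(M) = 1 + (1/2)/53 = 1 + (1/2)*(1/53) = 1 + 1/106 = 107/106)
S = -187/49 (S = -4 + 42**2/(98**2) = -4 + 1764/9604 = -4 + 1764*(1/9604) = -4 + 9/49 = -187/49 ≈ -3.8163)
((16793 + S) + W(91)) + 783 = ((16793 - 187/49) + 107/106) + 783 = (822670/49 + 107/106) + 783 = 87208263/5194 + 783 = 91275165/5194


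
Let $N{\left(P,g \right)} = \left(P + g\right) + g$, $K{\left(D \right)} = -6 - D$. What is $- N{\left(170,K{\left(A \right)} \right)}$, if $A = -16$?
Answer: $-190$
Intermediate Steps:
$N{\left(P,g \right)} = P + 2 g$
$- N{\left(170,K{\left(A \right)} \right)} = - (170 + 2 \left(-6 - -16\right)) = - (170 + 2 \left(-6 + 16\right)) = - (170 + 2 \cdot 10) = - (170 + 20) = \left(-1\right) 190 = -190$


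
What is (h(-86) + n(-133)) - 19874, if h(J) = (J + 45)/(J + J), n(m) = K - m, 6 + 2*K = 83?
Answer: -3388789/172 ≈ -19702.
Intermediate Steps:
K = 77/2 (K = -3 + (1/2)*83 = -3 + 83/2 = 77/2 ≈ 38.500)
n(m) = 77/2 - m
h(J) = (45 + J)/(2*J) (h(J) = (45 + J)/((2*J)) = (45 + J)*(1/(2*J)) = (45 + J)/(2*J))
(h(-86) + n(-133)) - 19874 = ((1/2)*(45 - 86)/(-86) + (77/2 - 1*(-133))) - 19874 = ((1/2)*(-1/86)*(-41) + (77/2 + 133)) - 19874 = (41/172 + 343/2) - 19874 = 29539/172 - 19874 = -3388789/172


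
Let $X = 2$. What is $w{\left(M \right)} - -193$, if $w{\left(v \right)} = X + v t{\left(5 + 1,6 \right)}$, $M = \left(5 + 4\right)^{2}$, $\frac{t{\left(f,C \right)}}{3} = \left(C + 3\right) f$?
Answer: $13317$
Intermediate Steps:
$t{\left(f,C \right)} = 3 f \left(3 + C\right)$ ($t{\left(f,C \right)} = 3 \left(C + 3\right) f = 3 \left(3 + C\right) f = 3 f \left(3 + C\right)$)
$M = 81$ ($M = 9^{2} = 81$)
$w{\left(v \right)} = 2 + 162 v$ ($w{\left(v \right)} = 2 + v 3 \left(5 + 1\right) \left(3 + 6\right) = 2 + v 3 \cdot 6 \cdot 9 = 2 + v 162 = 2 + 162 v$)
$w{\left(M \right)} - -193 = \left(2 + 162 \cdot 81\right) - -193 = \left(2 + 13122\right) + 193 = 13124 + 193 = 13317$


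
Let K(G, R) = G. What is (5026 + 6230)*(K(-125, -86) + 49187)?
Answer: 552241872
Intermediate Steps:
(5026 + 6230)*(K(-125, -86) + 49187) = (5026 + 6230)*(-125 + 49187) = 11256*49062 = 552241872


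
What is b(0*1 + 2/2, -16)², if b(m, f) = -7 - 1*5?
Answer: 144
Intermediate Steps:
b(m, f) = -12 (b(m, f) = -7 - 5 = -12)
b(0*1 + 2/2, -16)² = (-12)² = 144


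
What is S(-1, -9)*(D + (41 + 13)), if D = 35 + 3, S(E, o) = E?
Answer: -92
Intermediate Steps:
D = 38
S(-1, -9)*(D + (41 + 13)) = -(38 + (41 + 13)) = -(38 + 54) = -1*92 = -92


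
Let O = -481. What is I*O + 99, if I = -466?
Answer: 224245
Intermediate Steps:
I*O + 99 = -466*(-481) + 99 = 224146 + 99 = 224245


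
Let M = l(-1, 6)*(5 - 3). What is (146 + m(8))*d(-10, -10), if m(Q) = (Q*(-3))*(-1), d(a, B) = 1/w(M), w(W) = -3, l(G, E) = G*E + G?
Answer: -170/3 ≈ -56.667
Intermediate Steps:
l(G, E) = G + E*G (l(G, E) = E*G + G = G + E*G)
M = -14 (M = (-(1 + 6))*(5 - 3) = -1*7*2 = -7*2 = -14)
d(a, B) = -⅓ (d(a, B) = 1/(-3) = -⅓)
m(Q) = 3*Q (m(Q) = -3*Q*(-1) = 3*Q)
(146 + m(8))*d(-10, -10) = (146 + 3*8)*(-⅓) = (146 + 24)*(-⅓) = 170*(-⅓) = -170/3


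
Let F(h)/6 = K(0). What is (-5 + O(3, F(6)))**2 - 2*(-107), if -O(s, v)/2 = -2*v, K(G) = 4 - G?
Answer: 8495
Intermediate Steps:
F(h) = 24 (F(h) = 6*(4 - 1*0) = 6*(4 + 0) = 6*4 = 24)
O(s, v) = 4*v (O(s, v) = -(-4)*v = 4*v)
(-5 + O(3, F(6)))**2 - 2*(-107) = (-5 + 4*24)**2 - 2*(-107) = (-5 + 96)**2 + 214 = 91**2 + 214 = 8281 + 214 = 8495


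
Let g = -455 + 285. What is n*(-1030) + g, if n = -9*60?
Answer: 556030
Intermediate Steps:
n = -540
g = -170
n*(-1030) + g = -540*(-1030) - 170 = 556200 - 170 = 556030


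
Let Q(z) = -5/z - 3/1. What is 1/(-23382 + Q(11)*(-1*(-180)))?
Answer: -11/264042 ≈ -4.1660e-5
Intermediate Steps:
Q(z) = -3 - 5/z (Q(z) = -5/z - 3*1 = -5/z - 3 = -3 - 5/z)
1/(-23382 + Q(11)*(-1*(-180))) = 1/(-23382 + (-3 - 5/11)*(-1*(-180))) = 1/(-23382 + (-3 - 5*1/11)*180) = 1/(-23382 + (-3 - 5/11)*180) = 1/(-23382 - 38/11*180) = 1/(-23382 - 6840/11) = 1/(-264042/11) = -11/264042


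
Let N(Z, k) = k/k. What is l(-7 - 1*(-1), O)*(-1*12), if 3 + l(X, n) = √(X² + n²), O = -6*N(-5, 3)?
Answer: 36 - 72*√2 ≈ -65.823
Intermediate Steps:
N(Z, k) = 1
O = -6 (O = -6*1 = -6)
l(X, n) = -3 + √(X² + n²)
l(-7 - 1*(-1), O)*(-1*12) = (-3 + √((-7 - 1*(-1))² + (-6)²))*(-1*12) = (-3 + √((-7 + 1)² + 36))*(-12) = (-3 + √((-6)² + 36))*(-12) = (-3 + √(36 + 36))*(-12) = (-3 + √72)*(-12) = (-3 + 6*√2)*(-12) = 36 - 72*√2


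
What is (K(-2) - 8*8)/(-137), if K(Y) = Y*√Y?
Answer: 64/137 + 2*I*√2/137 ≈ 0.46715 + 0.020645*I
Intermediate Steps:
K(Y) = Y^(3/2)
(K(-2) - 8*8)/(-137) = ((-2)^(3/2) - 8*8)/(-137) = (-2*I*√2 - 64)*(-1/137) = (-64 - 2*I*√2)*(-1/137) = 64/137 + 2*I*√2/137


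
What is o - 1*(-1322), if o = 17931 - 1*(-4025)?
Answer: 23278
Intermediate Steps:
o = 21956 (o = 17931 + 4025 = 21956)
o - 1*(-1322) = 21956 - 1*(-1322) = 21956 + 1322 = 23278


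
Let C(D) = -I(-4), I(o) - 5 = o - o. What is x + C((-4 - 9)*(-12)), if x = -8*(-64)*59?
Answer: 30203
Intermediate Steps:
I(o) = 5 (I(o) = 5 + (o - o) = 5 + 0 = 5)
x = 30208 (x = 512*59 = 30208)
C(D) = -5 (C(D) = -1*5 = -5)
x + C((-4 - 9)*(-12)) = 30208 - 5 = 30203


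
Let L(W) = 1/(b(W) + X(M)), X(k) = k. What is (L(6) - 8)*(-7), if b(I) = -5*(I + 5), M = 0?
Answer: 3087/55 ≈ 56.127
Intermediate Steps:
b(I) = -25 - 5*I (b(I) = -5*(5 + I) = -25 - 5*I)
L(W) = 1/(-25 - 5*W) (L(W) = 1/((-25 - 5*W) + 0) = 1/(-25 - 5*W))
(L(6) - 8)*(-7) = (-1/(25 + 5*6) - 8)*(-7) = (-1/(25 + 30) - 8)*(-7) = (-1/55 - 8)*(-7) = -441/55*(-7) = 3087/55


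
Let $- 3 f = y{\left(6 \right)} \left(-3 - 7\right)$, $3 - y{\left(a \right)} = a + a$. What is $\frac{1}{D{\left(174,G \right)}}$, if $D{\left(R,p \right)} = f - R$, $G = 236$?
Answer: $- \frac{1}{204} \approx -0.004902$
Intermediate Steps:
$y{\left(a \right)} = 3 - 2 a$ ($y{\left(a \right)} = 3 - \left(a + a\right) = 3 - 2 a$)
$f = -30$ ($f = - \frac{\left(3 - 12\right) \left(-3 - 7\right)}{3} = - \frac{\left(3 - 12\right) \left(-10\right)}{3} = - \frac{\left(-9\right) \left(-10\right)}{3} = \left(- \frac{1}{3}\right) 90 = -30$)
$D{\left(R,p \right)} = -30 - R$
$\frac{1}{D{\left(174,G \right)}} = \frac{1}{-30 - 174} = \frac{1}{-204} = - \frac{1}{204}$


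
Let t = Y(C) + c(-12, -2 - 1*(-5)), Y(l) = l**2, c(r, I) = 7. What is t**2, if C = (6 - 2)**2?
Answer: 69169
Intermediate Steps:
C = 16 (C = 4**2 = 16)
t = 263 (t = 16**2 + 7 = 256 + 7 = 263)
t**2 = 263**2 = 69169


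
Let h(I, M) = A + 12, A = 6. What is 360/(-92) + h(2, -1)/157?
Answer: -13716/3611 ≈ -3.7984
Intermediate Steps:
h(I, M) = 18 (h(I, M) = 6 + 12 = 18)
360/(-92) + h(2, -1)/157 = 360/(-92) + 18/157 = 360*(-1/92) + 18*(1/157) = -90/23 + 18/157 = -13716/3611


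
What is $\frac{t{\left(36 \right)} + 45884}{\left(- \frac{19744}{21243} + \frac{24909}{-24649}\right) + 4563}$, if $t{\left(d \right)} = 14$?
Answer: $\frac{12016525706943}{1194128174149} \approx 10.063$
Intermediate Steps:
$\frac{t{\left(36 \right)} + 45884}{\left(- \frac{19744}{21243} + \frac{24909}{-24649}\right) + 4563} = \frac{14 + 45884}{\left(- \frac{19744}{21243} + \frac{24909}{-24649}\right) + 4563} = \frac{45898}{\left(\left(-19744\right) \frac{1}{21243} + 24909 \left(- \frac{1}{24649}\right)\right) + 4563} = \frac{45898}{\left(- \frac{19744}{21243} - \frac{24909}{24649}\right) + 4563} = \frac{45898}{- \frac{1015811743}{523618707} + 4563} = \frac{45898}{\frac{2388256348298}{523618707}} = 45898 \cdot \frac{523618707}{2388256348298} = \frac{12016525706943}{1194128174149}$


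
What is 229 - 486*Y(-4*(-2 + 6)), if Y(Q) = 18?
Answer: -8519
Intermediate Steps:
229 - 486*Y(-4*(-2 + 6)) = 229 - 486*18 = 229 - 8748 = -8519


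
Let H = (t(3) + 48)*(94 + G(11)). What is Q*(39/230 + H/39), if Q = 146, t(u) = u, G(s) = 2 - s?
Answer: 24298561/1495 ≈ 16253.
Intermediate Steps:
H = 4335 (H = (3 + 48)*(94 + (2 - 1*11)) = 51*(94 + (2 - 11)) = 51*(94 - 9) = 51*85 = 4335)
Q*(39/230 + H/39) = 146*(39/230 + 4335/39) = 146*(39*(1/230) + 4335*(1/39)) = 146*(39/230 + 1445/13) = 146*(332857/2990) = 24298561/1495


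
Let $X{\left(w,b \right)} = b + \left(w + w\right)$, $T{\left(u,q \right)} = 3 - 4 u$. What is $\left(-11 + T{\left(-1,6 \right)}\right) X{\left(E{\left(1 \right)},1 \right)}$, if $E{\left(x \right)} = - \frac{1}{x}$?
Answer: $4$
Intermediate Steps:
$X{\left(w,b \right)} = b + 2 w$
$\left(-11 + T{\left(-1,6 \right)}\right) X{\left(E{\left(1 \right)},1 \right)} = \left(-11 + \left(3 - -4\right)\right) \left(1 + 2 \left(- 1^{-1}\right)\right) = \left(-11 + \left(3 + 4\right)\right) \left(1 + 2 \left(\left(-1\right) 1\right)\right) = \left(-11 + 7\right) \left(1 + 2 \left(-1\right)\right) = - 4 \left(1 - 2\right) = \left(-4\right) \left(-1\right) = 4$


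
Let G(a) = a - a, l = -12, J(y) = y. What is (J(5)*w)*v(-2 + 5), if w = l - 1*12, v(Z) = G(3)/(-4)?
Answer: 0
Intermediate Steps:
G(a) = 0
v(Z) = 0 (v(Z) = 0/(-4) = 0*(-1/4) = 0)
w = -24 (w = -12 - 1*12 = -12 - 12 = -24)
(J(5)*w)*v(-2 + 5) = (5*(-24))*0 = -120*0 = 0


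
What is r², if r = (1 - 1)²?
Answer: 0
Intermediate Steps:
r = 0 (r = 0² = 0)
r² = 0² = 0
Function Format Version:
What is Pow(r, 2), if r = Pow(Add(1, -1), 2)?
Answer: 0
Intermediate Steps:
r = 0 (r = Pow(0, 2) = 0)
Pow(r, 2) = Pow(0, 2) = 0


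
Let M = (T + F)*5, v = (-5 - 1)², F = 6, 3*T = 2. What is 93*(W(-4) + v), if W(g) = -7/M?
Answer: 332847/100 ≈ 3328.5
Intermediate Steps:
T = ⅔ (T = (⅓)*2 = ⅔ ≈ 0.66667)
v = 36 (v = (-6)² = 36)
M = 100/3 (M = (⅔ + 6)*5 = (20/3)*5 = 100/3 ≈ 33.333)
W(g) = -21/100 (W(g) = -7/100/3 = -7*3/100 = -21/100)
93*(W(-4) + v) = 93*(-21/100 + 36) = 93*(3579/100) = 332847/100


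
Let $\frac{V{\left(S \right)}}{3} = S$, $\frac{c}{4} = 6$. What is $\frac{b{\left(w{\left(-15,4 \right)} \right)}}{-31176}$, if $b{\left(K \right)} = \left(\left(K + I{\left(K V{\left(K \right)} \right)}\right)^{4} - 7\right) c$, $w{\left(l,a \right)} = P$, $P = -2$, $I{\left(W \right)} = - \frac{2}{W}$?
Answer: $- \frac{19489}{1683504} \approx -0.011576$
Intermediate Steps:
$c = 24$ ($c = 4 \cdot 6 = 24$)
$V{\left(S \right)} = 3 S$
$w{\left(l,a \right)} = -2$
$b{\left(K \right)} = -168 + 24 \left(K - \frac{2}{3 K^{2}}\right)^{4}$ ($b{\left(K \right)} = \left(\left(K - \frac{2}{K 3 K}\right)^{4} - 7\right) 24 = \left(\left(K - \frac{2}{3 K^{2}}\right)^{4} - 7\right) 24 = \left(-7 + \left(K - \frac{2}{3 K^{2}}\right)^{4}\right) 24 = -168 + 24 \left(K - \frac{2}{3 K^{2}}\right)^{4}$)
$\frac{b{\left(w{\left(-15,4 \right)} \right)}}{-31176} = \frac{-168 + \frac{8 \left(-2 + 3 \left(-2\right)^{3}\right)^{4}}{27 \cdot 256}}{-31176} = \left(-168 + \frac{8}{27} \cdot \frac{1}{256} \left(-2 + 3 \left(-8\right)\right)^{4}\right) \left(- \frac{1}{31176}\right) = \left(-168 + \frac{8}{27} \cdot \frac{1}{256} \left(-2 - 24\right)^{4}\right) \left(- \frac{1}{31176}\right) = \left(-168 + \frac{8}{27} \cdot \frac{1}{256} \left(-26\right)^{4}\right) \left(- \frac{1}{31176}\right) = \left(-168 + \frac{8}{27} \cdot \frac{1}{256} \cdot 456976\right) \left(- \frac{1}{31176}\right) = \left(-168 + \frac{28561}{54}\right) \left(- \frac{1}{31176}\right) = \frac{19489}{54} \left(- \frac{1}{31176}\right) = - \frac{19489}{1683504}$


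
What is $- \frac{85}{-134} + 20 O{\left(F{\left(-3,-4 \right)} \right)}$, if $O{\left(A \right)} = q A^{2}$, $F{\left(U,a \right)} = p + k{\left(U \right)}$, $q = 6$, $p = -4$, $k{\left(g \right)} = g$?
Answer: $\frac{788005}{134} \approx 5880.6$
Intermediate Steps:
$F{\left(U,a \right)} = -4 + U$
$O{\left(A \right)} = 6 A^{2}$
$- \frac{85}{-134} + 20 O{\left(F{\left(-3,-4 \right)} \right)} = - \frac{85}{-134} + 20 \cdot 6 \left(-4 - 3\right)^{2} = \left(-85\right) \left(- \frac{1}{134}\right) + 20 \cdot 6 \left(-7\right)^{2} = \frac{85}{134} + 20 \cdot 6 \cdot 49 = \frac{85}{134} + 20 \cdot 294 = \frac{85}{134} + 5880 = \frac{788005}{134}$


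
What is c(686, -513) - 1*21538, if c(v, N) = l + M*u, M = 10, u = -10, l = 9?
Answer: -21629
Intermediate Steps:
c(v, N) = -91 (c(v, N) = 9 + 10*(-10) = 9 - 100 = -91)
c(686, -513) - 1*21538 = -91 - 1*21538 = -91 - 21538 = -21629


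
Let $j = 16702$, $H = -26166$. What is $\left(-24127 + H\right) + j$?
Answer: $-33591$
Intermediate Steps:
$\left(-24127 + H\right) + j = \left(-24127 - 26166\right) + 16702 = -50293 + 16702 = -33591$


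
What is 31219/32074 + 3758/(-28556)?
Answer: 96369459/114488143 ≈ 0.84174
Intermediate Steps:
31219/32074 + 3758/(-28556) = 31219*(1/32074) + 3758*(-1/28556) = 31219/32074 - 1879/14278 = 96369459/114488143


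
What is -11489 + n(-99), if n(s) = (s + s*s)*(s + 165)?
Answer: 628843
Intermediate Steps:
n(s) = (165 + s)*(s + s**2) (n(s) = (s + s**2)*(165 + s) = (165 + s)*(s + s**2))
-11489 + n(-99) = -11489 - 99*(165 + (-99)**2 + 166*(-99)) = -11489 - 99*(165 + 9801 - 16434) = -11489 - 99*(-6468) = -11489 + 640332 = 628843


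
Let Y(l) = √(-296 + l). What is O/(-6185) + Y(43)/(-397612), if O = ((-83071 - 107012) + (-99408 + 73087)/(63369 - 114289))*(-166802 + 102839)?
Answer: -619097879494557/314940200 - I*√253/397612 ≈ -1.9658e+6 - 4.0004e-5*I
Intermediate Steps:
O = 619097879494557/50920 (O = (-190083 - 26321/(-50920))*(-63963) = (-190083 - 26321*(-1/50920))*(-63963) = (-190083 + 26321/50920)*(-63963) = -9679000039/50920*(-63963) = 619097879494557/50920 ≈ 1.2158e+10)
O/(-6185) + Y(43)/(-397612) = (619097879494557/50920)/(-6185) + √(-296 + 43)/(-397612) = (619097879494557/50920)*(-1/6185) + √(-253)*(-1/397612) = -619097879494557/314940200 + (I*√253)*(-1/397612) = -619097879494557/314940200 - I*√253/397612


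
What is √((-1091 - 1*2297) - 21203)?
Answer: I*√24591 ≈ 156.82*I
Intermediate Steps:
√((-1091 - 1*2297) - 21203) = √((-1091 - 2297) - 21203) = √(-3388 - 21203) = √(-24591) = I*√24591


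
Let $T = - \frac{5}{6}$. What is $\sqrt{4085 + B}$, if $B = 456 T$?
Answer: $\sqrt{3705} \approx 60.869$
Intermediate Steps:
$T = - \frac{5}{6}$ ($T = \left(-5\right) \frac{1}{6} = - \frac{5}{6} \approx -0.83333$)
$B = -380$ ($B = 456 \left(- \frac{5}{6}\right) = -380$)
$\sqrt{4085 + B} = \sqrt{4085 - 380} = \sqrt{3705}$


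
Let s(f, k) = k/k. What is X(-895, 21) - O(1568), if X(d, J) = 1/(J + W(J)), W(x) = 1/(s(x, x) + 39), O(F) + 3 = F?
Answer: -1316125/841 ≈ -1565.0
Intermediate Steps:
O(F) = -3 + F
s(f, k) = 1
W(x) = 1/40 (W(x) = 1/(1 + 39) = 1/40)
X(d, J) = 1/(1/40 + J) (X(d, J) = 1/(J + 1/40) = 1/(1/40 + J))
X(-895, 21) - O(1568) = 40/(1 + 40*21) - (-3 + 1568) = 40/(1 + 840) - 1*1565 = 40/841 - 1565 = -1316125/841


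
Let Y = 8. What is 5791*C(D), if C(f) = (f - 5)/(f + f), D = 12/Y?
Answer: -40537/6 ≈ -6756.2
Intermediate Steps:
D = 3/2 (D = 12/8 = 12*(⅛) = 3/2 ≈ 1.5000)
C(f) = (-5 + f)/(2*f) (C(f) = (-5 + f)/((2*f)) = (-5 + f)*(1/(2*f)) = (-5 + f)/(2*f))
5791*C(D) = 5791*((-5 + 3/2)/(2*(3/2))) = 5791*((½)*(⅔)*(-7/2)) = 5791*(-7/6) = -40537/6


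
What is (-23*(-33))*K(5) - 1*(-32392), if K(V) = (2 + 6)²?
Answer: 80968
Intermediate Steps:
K(V) = 64 (K(V) = 8² = 64)
(-23*(-33))*K(5) - 1*(-32392) = -23*(-33)*64 - 1*(-32392) = 759*64 + 32392 = 48576 + 32392 = 80968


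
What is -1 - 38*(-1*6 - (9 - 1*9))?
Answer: 227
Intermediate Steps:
-1 - 38*(-1*6 - (9 - 1*9)) = -1 - 38*(-6 - (9 - 9)) = -1 - 38*(-6 - 1*0) = -1 - 38*(-6 + 0) = -1 - 38*(-6) = -1 + 228 = 227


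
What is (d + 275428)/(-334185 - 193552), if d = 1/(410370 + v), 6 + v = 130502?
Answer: -148969640649/285435000242 ≈ -0.52190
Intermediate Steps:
v = 130496 (v = -6 + 130502 = 130496)
d = 1/540866 (d = 1/(410370 + 130496) = 1/540866 ≈ 1.8489e-6)
(d + 275428)/(-334185 - 193552) = (1/540866 + 275428)/(-334185 - 193552) = (148969640649/540866)/(-527737) = (148969640649/540866)*(-1/527737) = -148969640649/285435000242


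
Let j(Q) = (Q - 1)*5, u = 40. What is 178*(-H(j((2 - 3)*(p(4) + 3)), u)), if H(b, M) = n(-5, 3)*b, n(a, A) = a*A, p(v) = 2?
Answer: -80100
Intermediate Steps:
n(a, A) = A*a
j(Q) = -5 + 5*Q (j(Q) = (-1 + Q)*5 = -5 + 5*Q)
H(b, M) = -15*b (H(b, M) = (3*(-5))*b = -15*b)
178*(-H(j((2 - 3)*(p(4) + 3)), u)) = 178*(-(-15)*(-5 + 5*((2 - 3)*(2 + 3)))) = 178*(-(-15)*(-5 + 5*(-1*5))) = 178*(-(-15)*(-5 + 5*(-5))) = 178*(-(-15)*(-5 - 25)) = 178*(-(-15)*(-30)) = 178*(-1*450) = 178*(-450) = -80100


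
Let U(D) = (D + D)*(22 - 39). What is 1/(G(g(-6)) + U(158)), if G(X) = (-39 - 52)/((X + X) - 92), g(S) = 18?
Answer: -8/42963 ≈ -0.00018621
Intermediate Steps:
G(X) = -91/(-92 + 2*X) (G(X) = -91/(2*X - 92) = -91/(-92 + 2*X))
U(D) = -34*D (U(D) = (2*D)*(-17) = -34*D)
1/(G(g(-6)) + U(158)) = 1/(-91/(-92 + 2*18) - 34*158) = 1/(-91/(-92 + 36) - 5372) = 1/(-91/(-56) - 5372) = 1/(-91*(-1/56) - 5372) = 1/(13/8 - 5372) = 1/(-42963/8) = -8/42963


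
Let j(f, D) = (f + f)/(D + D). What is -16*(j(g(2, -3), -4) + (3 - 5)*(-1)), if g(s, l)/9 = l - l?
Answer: -32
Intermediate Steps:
g(s, l) = 0 (g(s, l) = 9*(l - l) = 9*0 = 0)
j(f, D) = f/D (j(f, D) = (2*f)/((2*D)) = (2*f)*(1/(2*D)) = f/D)
-16*(j(g(2, -3), -4) + (3 - 5)*(-1)) = -16*(0/(-4) + (3 - 5)*(-1)) = -16*(0*(-¼) - 2*(-1)) = -16*(0 + 2) = -16*2 = -32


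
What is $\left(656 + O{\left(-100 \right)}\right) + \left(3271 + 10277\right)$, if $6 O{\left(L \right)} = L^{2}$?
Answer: $\frac{47612}{3} \approx 15871.0$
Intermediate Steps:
$O{\left(L \right)} = \frac{L^{2}}{6}$
$\left(656 + O{\left(-100 \right)}\right) + \left(3271 + 10277\right) = \left(656 + \frac{\left(-100\right)^{2}}{6}\right) + \left(3271 + 10277\right) = \left(656 + \frac{1}{6} \cdot 10000\right) + 13548 = \left(656 + \frac{5000}{3}\right) + 13548 = \frac{6968}{3} + 13548 = \frac{47612}{3}$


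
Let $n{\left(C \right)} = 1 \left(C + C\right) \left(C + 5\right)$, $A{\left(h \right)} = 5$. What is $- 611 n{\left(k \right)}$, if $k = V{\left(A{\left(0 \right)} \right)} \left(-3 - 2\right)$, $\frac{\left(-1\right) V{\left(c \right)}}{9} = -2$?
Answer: $-9348300$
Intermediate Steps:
$V{\left(c \right)} = 18$ ($V{\left(c \right)} = \left(-9\right) \left(-2\right) = 18$)
$k = -90$ ($k = 18 \left(-3 - 2\right) = 18 \left(-5\right) = -90$)
$n{\left(C \right)} = 2 C \left(5 + C\right)$ ($n{\left(C \right)} = 1 \cdot 2 C \left(5 + C\right) = 2 C \left(5 + C\right)$)
$- 611 n{\left(k \right)} = - 611 \cdot 2 \left(-90\right) \left(5 - 90\right) = - 611 \cdot 2 \left(-90\right) \left(-85\right) = \left(-611\right) 15300 = -9348300$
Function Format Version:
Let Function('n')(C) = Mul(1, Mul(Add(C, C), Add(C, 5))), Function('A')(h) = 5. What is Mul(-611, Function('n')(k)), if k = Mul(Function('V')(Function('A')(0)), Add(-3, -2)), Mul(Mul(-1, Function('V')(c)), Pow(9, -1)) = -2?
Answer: -9348300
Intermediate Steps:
Function('V')(c) = 18 (Function('V')(c) = Mul(-9, -2) = 18)
k = -90 (k = Mul(18, Add(-3, -2)) = Mul(18, -5) = -90)
Function('n')(C) = Mul(2, C, Add(5, C)) (Function('n')(C) = Mul(1, Mul(Mul(2, C), Add(5, C))) = Mul(1, Mul(2, C, Add(5, C))) = Mul(2, C, Add(5, C)))
Mul(-611, Function('n')(k)) = Mul(-611, Mul(2, -90, Add(5, -90))) = Mul(-611, Mul(2, -90, -85)) = Mul(-611, 15300) = -9348300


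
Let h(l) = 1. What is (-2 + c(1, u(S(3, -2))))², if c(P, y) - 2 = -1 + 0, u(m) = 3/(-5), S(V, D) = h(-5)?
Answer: 1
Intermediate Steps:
S(V, D) = 1
u(m) = -⅗ (u(m) = 3*(-⅕) = -⅗)
c(P, y) = 1 (c(P, y) = 2 + (-1 + 0) = 2 - 1 = 1)
(-2 + c(1, u(S(3, -2))))² = (-2 + 1)² = (-1)² = 1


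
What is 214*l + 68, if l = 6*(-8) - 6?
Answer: -11488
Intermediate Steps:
l = -54 (l = -48 - 6 = -54)
214*l + 68 = 214*(-54) + 68 = -11556 + 68 = -11488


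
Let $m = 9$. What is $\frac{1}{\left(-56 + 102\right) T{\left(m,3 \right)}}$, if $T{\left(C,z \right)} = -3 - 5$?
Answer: $- \frac{1}{368} \approx -0.0027174$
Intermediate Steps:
$T{\left(C,z \right)} = -8$ ($T{\left(C,z \right)} = -3 - 5 = -8$)
$\frac{1}{\left(-56 + 102\right) T{\left(m,3 \right)}} = \frac{1}{\left(-56 + 102\right) \left(-8\right)} = \frac{1}{46 \left(-8\right)} = \frac{1}{-368} = - \frac{1}{368}$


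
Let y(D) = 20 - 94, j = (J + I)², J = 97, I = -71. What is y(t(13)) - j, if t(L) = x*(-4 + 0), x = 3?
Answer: -750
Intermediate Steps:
t(L) = -12 (t(L) = 3*(-4 + 0) = 3*(-4) = -12)
j = 676 (j = (97 - 71)² = 26² = 676)
y(D) = -74
y(t(13)) - j = -74 - 1*676 = -74 - 676 = -750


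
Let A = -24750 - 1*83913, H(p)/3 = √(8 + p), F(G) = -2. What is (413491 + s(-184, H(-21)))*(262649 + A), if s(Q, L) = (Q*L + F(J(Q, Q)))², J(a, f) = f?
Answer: -546289510802 + 340001088*I*√13 ≈ -5.4629e+11 + 1.2259e+9*I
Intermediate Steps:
H(p) = 3*√(8 + p)
A = -108663 (A = -24750 - 83913 = -108663)
s(Q, L) = (-2 + L*Q)² (s(Q, L) = (Q*L - 2)² = (L*Q - 2)² = (-2 + L*Q)²)
(413491 + s(-184, H(-21)))*(262649 + A) = (413491 + (-2 + (3*√(8 - 21))*(-184))²)*(262649 - 108663) = (413491 + (-2 + (3*√(-13))*(-184))²)*153986 = (413491 + (-2 + (3*(I*√13))*(-184))²)*153986 = (413491 + (-2 + (3*I*√13)*(-184))²)*153986 = (413491 + (-2 - 552*I*√13)²)*153986 = 63671825126 + 153986*(-2 - 552*I*√13)²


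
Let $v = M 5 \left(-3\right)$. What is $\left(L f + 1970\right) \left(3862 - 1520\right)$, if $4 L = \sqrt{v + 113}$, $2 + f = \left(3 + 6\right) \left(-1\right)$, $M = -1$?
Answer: $4613740 - 51524 \sqrt{2} \approx 4.5409 \cdot 10^{6}$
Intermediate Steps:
$f = -11$ ($f = -2 + \left(3 + 6\right) \left(-1\right) = -2 + 9 \left(-1\right) = -2 - 9 = -11$)
$v = 15$ ($v = \left(-1\right) 5 \left(-3\right) = \left(-5\right) \left(-3\right) = 15$)
$L = 2 \sqrt{2}$ ($L = \frac{\sqrt{15 + 113}}{4} = \frac{\sqrt{128}}{4} = \frac{8 \sqrt{2}}{4} = 2 \sqrt{2} \approx 2.8284$)
$\left(L f + 1970\right) \left(3862 - 1520\right) = \left(2 \sqrt{2} \left(-11\right) + 1970\right) \left(3862 - 1520\right) = \left(- 22 \sqrt{2} + 1970\right) 2342 = \left(1970 - 22 \sqrt{2}\right) 2342 = 4613740 - 51524 \sqrt{2}$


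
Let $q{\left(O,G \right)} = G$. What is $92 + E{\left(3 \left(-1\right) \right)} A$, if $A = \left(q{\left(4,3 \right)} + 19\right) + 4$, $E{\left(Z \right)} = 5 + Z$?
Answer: $144$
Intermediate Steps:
$A = 26$ ($A = \left(3 + 19\right) + 4 = 22 + 4 = 26$)
$92 + E{\left(3 \left(-1\right) \right)} A = 92 + \left(5 + 3 \left(-1\right)\right) 26 = 92 + \left(5 - 3\right) 26 = 92 + 2 \cdot 26 = 92 + 52 = 144$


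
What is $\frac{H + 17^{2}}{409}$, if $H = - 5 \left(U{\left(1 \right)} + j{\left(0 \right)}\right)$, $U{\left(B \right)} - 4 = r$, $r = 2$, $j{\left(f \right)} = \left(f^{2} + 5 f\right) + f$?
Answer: $\frac{259}{409} \approx 0.63325$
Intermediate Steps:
$j{\left(f \right)} = f^{2} + 6 f$
$U{\left(B \right)} = 6$ ($U{\left(B \right)} = 4 + 2 = 6$)
$H = -30$ ($H = - 5 \left(6 + 0 \left(6 + 0\right)\right) = - 5 \left(6 + 0 \cdot 6\right) = - 5 \left(6 + 0\right) = \left(-5\right) 6 = -30$)
$\frac{H + 17^{2}}{409} = \frac{-30 + 17^{2}}{409} = \left(-30 + 289\right) \frac{1}{409} = 259 \cdot \frac{1}{409} = \frac{259}{409}$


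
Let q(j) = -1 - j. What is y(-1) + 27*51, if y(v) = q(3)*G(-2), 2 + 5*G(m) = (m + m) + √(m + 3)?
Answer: 1381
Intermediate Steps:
G(m) = -⅖ + √(3 + m)/5 + 2*m/5 (G(m) = -⅖ + ((m + m) + √(m + 3))/5 = -⅖ + (2*m + √(3 + m))/5 = -⅖ + (√(3 + m) + 2*m)/5 = -⅖ + (√(3 + m)/5 + 2*m/5) = -⅖ + √(3 + m)/5 + 2*m/5)
y(v) = 4 (y(v) = (-1 - 1*3)*(-⅖ + √(3 - 2)/5 + (⅖)*(-2)) = (-1 - 3)*(-⅖ + √1/5 - ⅘) = -4*(-⅖ + (⅕)*1 - ⅘) = -4*(-⅖ + ⅕ - ⅘) = -4*(-1) = 4)
y(-1) + 27*51 = 4 + 27*51 = 4 + 1377 = 1381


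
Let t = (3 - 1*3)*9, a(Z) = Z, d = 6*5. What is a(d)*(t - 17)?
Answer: -510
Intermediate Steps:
d = 30
t = 0 (t = (3 - 3)*9 = 0*9 = 0)
a(d)*(t - 17) = 30*(0 - 17) = 30*(-17) = -510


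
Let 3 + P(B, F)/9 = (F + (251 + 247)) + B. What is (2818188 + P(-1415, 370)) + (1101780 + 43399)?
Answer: 3958417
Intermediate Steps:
P(B, F) = 4455 + 9*B + 9*F (P(B, F) = -27 + 9*((F + (251 + 247)) + B) = -27 + 9*((F + 498) + B) = -27 + 9*((498 + F) + B) = -27 + 9*(498 + B + F) = -27 + (4482 + 9*B + 9*F) = 4455 + 9*B + 9*F)
(2818188 + P(-1415, 370)) + (1101780 + 43399) = (2818188 + (4455 + 9*(-1415) + 9*370)) + (1101780 + 43399) = (2818188 + (4455 - 12735 + 3330)) + 1145179 = (2818188 - 4950) + 1145179 = 2813238 + 1145179 = 3958417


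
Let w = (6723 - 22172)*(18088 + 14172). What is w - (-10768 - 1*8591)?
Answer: -498365381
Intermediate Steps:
w = -498384740 (w = -15449*32260 = -498384740)
w - (-10768 - 1*8591) = -498384740 - (-10768 - 1*8591) = -498384740 - (-10768 - 8591) = -498384740 - 1*(-19359) = -498384740 + 19359 = -498365381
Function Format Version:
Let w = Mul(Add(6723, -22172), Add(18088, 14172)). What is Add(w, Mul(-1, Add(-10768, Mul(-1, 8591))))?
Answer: -498365381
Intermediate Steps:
w = -498384740 (w = Mul(-15449, 32260) = -498384740)
Add(w, Mul(-1, Add(-10768, Mul(-1, 8591)))) = Add(-498384740, Mul(-1, Add(-10768, Mul(-1, 8591)))) = Add(-498384740, Mul(-1, Add(-10768, -8591))) = Add(-498384740, Mul(-1, -19359)) = Add(-498384740, 19359) = -498365381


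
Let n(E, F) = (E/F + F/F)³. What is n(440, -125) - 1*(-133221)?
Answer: 2081328078/15625 ≈ 1.3321e+5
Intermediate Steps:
n(E, F) = (1 + E/F)³ (n(E, F) = (E/F + 1)³ = (1 + E/F)³)
n(440, -125) - 1*(-133221) = (440 - 125)³/(-125)³ - 1*(-133221) = -1/1953125*315³ + 133221 = -1/1953125*31255875 + 133221 = -250047/15625 + 133221 = 2081328078/15625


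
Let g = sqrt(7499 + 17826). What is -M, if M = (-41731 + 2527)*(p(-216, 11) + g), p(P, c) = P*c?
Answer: -93148704 + 196020*sqrt(1013) ≈ -8.6910e+7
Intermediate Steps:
g = 5*sqrt(1013) (g = sqrt(25325) = 5*sqrt(1013) ≈ 159.14)
M = 93148704 - 196020*sqrt(1013) (M = (-41731 + 2527)*(-216*11 + 5*sqrt(1013)) = -39204*(-2376 + 5*sqrt(1013)) = 93148704 - 196020*sqrt(1013) ≈ 8.6910e+7)
-M = -(93148704 - 196020*sqrt(1013)) = -93148704 + 196020*sqrt(1013)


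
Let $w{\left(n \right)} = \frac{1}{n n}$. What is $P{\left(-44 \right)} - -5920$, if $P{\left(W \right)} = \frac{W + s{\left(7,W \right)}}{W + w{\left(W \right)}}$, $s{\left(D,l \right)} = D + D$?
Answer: $\frac{504341440}{85183} \approx 5920.7$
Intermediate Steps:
$s{\left(D,l \right)} = 2 D$
$w{\left(n \right)} = \frac{1}{n^{2}}$
$P{\left(W \right)} = \frac{14 + W}{W + \frac{1}{W^{2}}}$ ($P{\left(W \right)} = \frac{W + 2 \cdot 7}{W + \frac{1}{W^{2}}} = \frac{W + 14}{W + \frac{1}{W^{2}}} = \frac{14 + W}{W + \frac{1}{W^{2}}}$)
$P{\left(-44 \right)} - -5920 = \frac{\left(-44\right)^{2} \left(14 - 44\right)}{1 + \left(-44\right)^{3}} - -5920 = 1936 \frac{1}{1 - 85184} \left(-30\right) + 5920 = 1936 \frac{1}{-85183} \left(-30\right) + 5920 = 1936 \left(- \frac{1}{85183}\right) \left(-30\right) + 5920 = \frac{58080}{85183} + 5920 = \frac{504341440}{85183}$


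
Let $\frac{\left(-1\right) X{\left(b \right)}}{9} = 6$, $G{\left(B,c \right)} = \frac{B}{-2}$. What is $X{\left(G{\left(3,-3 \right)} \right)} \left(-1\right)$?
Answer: $54$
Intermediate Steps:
$G{\left(B,c \right)} = - \frac{B}{2}$ ($G{\left(B,c \right)} = B \left(- \frac{1}{2}\right) = - \frac{B}{2}$)
$X{\left(b \right)} = -54$ ($X{\left(b \right)} = \left(-9\right) 6 = -54$)
$X{\left(G{\left(3,-3 \right)} \right)} \left(-1\right) = \left(-54\right) \left(-1\right) = 54$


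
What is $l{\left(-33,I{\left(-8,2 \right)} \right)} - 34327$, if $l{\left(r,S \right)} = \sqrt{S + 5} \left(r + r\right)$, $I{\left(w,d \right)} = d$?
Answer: $-34327 - 66 \sqrt{7} \approx -34502.0$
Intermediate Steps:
$l{\left(r,S \right)} = 2 r \sqrt{5 + S}$ ($l{\left(r,S \right)} = \sqrt{5 + S} 2 r = 2 r \sqrt{5 + S}$)
$l{\left(-33,I{\left(-8,2 \right)} \right)} - 34327 = 2 \left(-33\right) \sqrt{5 + 2} - 34327 = 2 \left(-33\right) \sqrt{7} - 34327 = - 66 \sqrt{7} - 34327 = -34327 - 66 \sqrt{7}$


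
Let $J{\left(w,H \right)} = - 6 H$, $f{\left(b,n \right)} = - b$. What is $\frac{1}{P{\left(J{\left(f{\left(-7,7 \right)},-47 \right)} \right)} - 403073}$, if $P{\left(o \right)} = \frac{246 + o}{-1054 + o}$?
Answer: $- \frac{193}{77793221} \approx -2.4809 \cdot 10^{-6}$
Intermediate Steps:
$P{\left(o \right)} = \frac{246 + o}{-1054 + o}$
$\frac{1}{P{\left(J{\left(f{\left(-7,7 \right)},-47 \right)} \right)} - 403073} = \frac{1}{\frac{246 - -282}{-1054 - -282} - 403073} = \frac{1}{\frac{246 + 282}{-1054 + 282} - 403073} = \frac{1}{\frac{1}{-772} \cdot 528 - 403073} = \frac{1}{\left(- \frac{1}{772}\right) 528 - 403073} = \frac{1}{- \frac{132}{193} - 403073} = \frac{1}{- \frac{77793221}{193}} = - \frac{193}{77793221}$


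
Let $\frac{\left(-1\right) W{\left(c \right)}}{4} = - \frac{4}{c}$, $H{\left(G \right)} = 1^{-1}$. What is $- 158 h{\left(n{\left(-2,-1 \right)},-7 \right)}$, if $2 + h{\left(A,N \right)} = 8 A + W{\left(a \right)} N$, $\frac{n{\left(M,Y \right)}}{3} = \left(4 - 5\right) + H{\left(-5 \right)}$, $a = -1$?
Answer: $-17380$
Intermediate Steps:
$H{\left(G \right)} = 1$
$W{\left(c \right)} = \frac{16}{c}$ ($W{\left(c \right)} = - 4 \left(- \frac{4}{c}\right) = \frac{16}{c}$)
$n{\left(M,Y \right)} = 0$ ($n{\left(M,Y \right)} = 3 \left(\left(4 - 5\right) + 1\right) = 3 \left(-1 + 1\right) = 3 \cdot 0 = 0$)
$h{\left(A,N \right)} = -2 - 16 N + 8 A$ ($h{\left(A,N \right)} = -2 + \left(8 A + \frac{16}{-1} N\right) = -2 + \left(8 A + 16 \left(-1\right) N\right) = -2 + \left(8 A - 16 N\right) = -2 + \left(- 16 N + 8 A\right) = -2 - 16 N + 8 A$)
$- 158 h{\left(n{\left(-2,-1 \right)},-7 \right)} = - 158 \left(-2 - -112 + 8 \cdot 0\right) = - 158 \left(-2 + 112 + 0\right) = \left(-158\right) 110 = -17380$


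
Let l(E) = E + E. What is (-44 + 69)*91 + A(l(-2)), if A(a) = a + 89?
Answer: 2360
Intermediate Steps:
l(E) = 2*E
A(a) = 89 + a
(-44 + 69)*91 + A(l(-2)) = (-44 + 69)*91 + (89 + 2*(-2)) = 25*91 + (89 - 4) = 2275 + 85 = 2360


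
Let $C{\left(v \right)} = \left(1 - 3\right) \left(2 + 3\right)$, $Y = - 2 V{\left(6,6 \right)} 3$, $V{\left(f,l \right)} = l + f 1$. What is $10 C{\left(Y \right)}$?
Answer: $-100$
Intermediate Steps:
$V{\left(f,l \right)} = f + l$ ($V{\left(f,l \right)} = l + f = f + l$)
$Y = -72$ ($Y = - 2 \left(6 + 6\right) 3 = \left(-2\right) 12 \cdot 3 = \left(-24\right) 3 = -72$)
$C{\left(v \right)} = -10$ ($C{\left(v \right)} = \left(-2\right) 5 = -10$)
$10 C{\left(Y \right)} = 10 \left(-10\right) = -100$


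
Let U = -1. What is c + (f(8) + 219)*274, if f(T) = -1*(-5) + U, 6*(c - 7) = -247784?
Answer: 59435/3 ≈ 19812.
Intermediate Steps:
c = -123871/3 (c = 7 + (1/6)*(-247784) = 7 - 123892/3 = -123871/3 ≈ -41290.)
f(T) = 4 (f(T) = -1*(-5) - 1 = 5 - 1 = 4)
c + (f(8) + 219)*274 = -123871/3 + (4 + 219)*274 = -123871/3 + 223*274 = -123871/3 + 61102 = 59435/3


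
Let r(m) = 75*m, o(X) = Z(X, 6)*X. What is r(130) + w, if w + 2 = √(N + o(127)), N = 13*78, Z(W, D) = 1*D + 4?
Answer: 9748 + 2*√571 ≈ 9795.8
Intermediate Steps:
Z(W, D) = 4 + D (Z(W, D) = D + 4 = 4 + D)
o(X) = 10*X (o(X) = (4 + 6)*X = 10*X)
N = 1014
w = -2 + 2*√571 (w = -2 + √(1014 + 10*127) = -2 + √(1014 + 1270) = -2 + √2284 = -2 + 2*√571 ≈ 45.791)
r(130) + w = 75*130 + (-2 + 2*√571) = 9750 + (-2 + 2*√571) = 9748 + 2*√571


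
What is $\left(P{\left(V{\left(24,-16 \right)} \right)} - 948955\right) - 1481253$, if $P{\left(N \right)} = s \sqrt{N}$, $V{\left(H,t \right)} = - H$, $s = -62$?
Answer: $-2430208 - 124 i \sqrt{6} \approx -2.4302 \cdot 10^{6} - 303.74 i$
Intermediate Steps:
$P{\left(N \right)} = - 62 \sqrt{N}$
$\left(P{\left(V{\left(24,-16 \right)} \right)} - 948955\right) - 1481253 = \left(- 62 \sqrt{\left(-1\right) 24} - 948955\right) - 1481253 = \left(- 62 \sqrt{-24} - 948955\right) - 1481253 = \left(- 62 \cdot 2 i \sqrt{6} - 948955\right) - 1481253 = \left(- 124 i \sqrt{6} - 948955\right) - 1481253 = \left(-948955 - 124 i \sqrt{6}\right) - 1481253 = -2430208 - 124 i \sqrt{6}$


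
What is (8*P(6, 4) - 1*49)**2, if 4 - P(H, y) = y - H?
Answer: 1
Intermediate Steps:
P(H, y) = 4 + H - y (P(H, y) = 4 - (y - H) = 4 + (H - y) = 4 + H - y)
(8*P(6, 4) - 1*49)**2 = (8*(4 + 6 - 1*4) - 1*49)**2 = (8*(4 + 6 - 4) - 49)**2 = (8*6 - 49)**2 = (48 - 49)**2 = (-1)**2 = 1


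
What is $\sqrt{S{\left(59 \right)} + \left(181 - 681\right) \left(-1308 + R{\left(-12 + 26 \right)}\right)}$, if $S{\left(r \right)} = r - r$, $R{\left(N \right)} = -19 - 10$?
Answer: $10 \sqrt{6685} \approx 817.62$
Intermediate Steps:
$R{\left(N \right)} = -29$
$S{\left(r \right)} = 0$
$\sqrt{S{\left(59 \right)} + \left(181 - 681\right) \left(-1308 + R{\left(-12 + 26 \right)}\right)} = \sqrt{0 + \left(181 - 681\right) \left(-1308 - 29\right)} = \sqrt{0 - -668500} = \sqrt{0 + 668500} = \sqrt{668500} = 10 \sqrt{6685}$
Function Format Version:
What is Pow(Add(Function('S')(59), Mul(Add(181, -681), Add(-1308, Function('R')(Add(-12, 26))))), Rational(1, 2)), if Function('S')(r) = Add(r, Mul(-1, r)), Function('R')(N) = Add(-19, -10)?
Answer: Mul(10, Pow(6685, Rational(1, 2))) ≈ 817.62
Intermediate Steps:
Function('R')(N) = -29
Function('S')(r) = 0
Pow(Add(Function('S')(59), Mul(Add(181, -681), Add(-1308, Function('R')(Add(-12, 26))))), Rational(1, 2)) = Pow(Add(0, Mul(Add(181, -681), Add(-1308, -29))), Rational(1, 2)) = Pow(Add(0, Mul(-500, -1337)), Rational(1, 2)) = Pow(Add(0, 668500), Rational(1, 2)) = Pow(668500, Rational(1, 2)) = Mul(10, Pow(6685, Rational(1, 2)))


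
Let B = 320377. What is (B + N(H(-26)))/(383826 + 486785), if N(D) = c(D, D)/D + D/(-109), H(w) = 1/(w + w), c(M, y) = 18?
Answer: 1810591589/4934623148 ≈ 0.36692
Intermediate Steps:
H(w) = 1/(2*w)
N(D) = 18/D - D/109 (N(D) = 18/D + D/(-109) = 18/D + D*(-1/109) = 18/D - D/109)
(B + N(H(-26)))/(383826 + 486785) = (320377 + (18/(((½)/(-26))) - 1/(218*(-26))))/(383826 + 486785) = (320377 + (18/(((½)*(-1/26))) - (-1)/(218*26)))/870611 = (320377 + (18/(-1/52) - 1/109*(-1/52)))*(1/870611) = (320377 + (18*(-52) + 1/5668))*(1/870611) = (320377 + (-936 + 1/5668))*(1/870611) = (320377 - 5305247/5668)*(1/870611) = (1810591589/5668)*(1/870611) = 1810591589/4934623148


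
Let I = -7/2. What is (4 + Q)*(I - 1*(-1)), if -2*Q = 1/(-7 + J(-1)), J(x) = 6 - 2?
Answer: -125/12 ≈ -10.417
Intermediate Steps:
J(x) = 4
Q = 1/6 (Q = -1/(2*(-7 + 4)) = -1/2/(-3) = -1/2*(-1/3) = 1/6 ≈ 0.16667)
I = -7/2 (I = -7*1/2 = -7/2 ≈ -3.5000)
(4 + Q)*(I - 1*(-1)) = (4 + 1/6)*(-7/2 - 1*(-1)) = 25*(-7/2 + 1)/6 = (25/6)*(-5/2) = -125/12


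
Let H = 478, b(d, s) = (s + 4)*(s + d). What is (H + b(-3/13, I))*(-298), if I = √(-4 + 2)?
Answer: -1840448/13 - 14602*I*√2/13 ≈ -1.4157e+5 - 1588.5*I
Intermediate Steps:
I = I*√2 (I = √(-2) = I*√2 ≈ 1.4142*I)
b(d, s) = (4 + s)*(d + s)
(H + b(-3/13, I))*(-298) = (478 + ((I*√2)² + 4*(-3/13) + 4*(I*√2) + (-3/13)*(I*√2)))*(-298) = (478 + (-2 + 4*(-3*1/13) + 4*I*√2 + (-3*1/13)*(I*√2)))*(-298) = (478 + (-2 + 4*(-3/13) + 4*I*√2 - 3*I*√2/13))*(-298) = (478 + (-2 - 12/13 + 4*I*√2 - 3*I*√2/13))*(-298) = (478 + (-38/13 + 49*I*√2/13))*(-298) = (6176/13 + 49*I*√2/13)*(-298) = -1840448/13 - 14602*I*√2/13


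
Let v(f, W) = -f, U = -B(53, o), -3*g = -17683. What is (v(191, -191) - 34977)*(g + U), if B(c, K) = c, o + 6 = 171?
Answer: -616284032/3 ≈ -2.0543e+8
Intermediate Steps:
o = 165 (o = -6 + 171 = 165)
g = 17683/3 (g = -⅓*(-17683) = 17683/3 ≈ 5894.3)
U = -53 (U = -1*53 = -53)
(v(191, -191) - 34977)*(g + U) = (-1*191 - 34977)*(17683/3 - 53) = (-191 - 34977)*(17524/3) = -35168*17524/3 = -616284032/3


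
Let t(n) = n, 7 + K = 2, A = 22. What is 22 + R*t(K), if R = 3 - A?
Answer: 117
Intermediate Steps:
K = -5 (K = -7 + 2 = -5)
R = -19 (R = 3 - 1*22 = 3 - 22 = -19)
22 + R*t(K) = 22 - 19*(-5) = 22 + 95 = 117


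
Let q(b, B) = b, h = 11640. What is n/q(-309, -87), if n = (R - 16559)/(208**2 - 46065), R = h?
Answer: -4919/865509 ≈ -0.0056834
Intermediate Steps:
R = 11640
n = 4919/2801 (n = (11640 - 16559)/(208**2 - 46065) = -4919/(43264 - 46065) = -4919/(-2801) = -4919*(-1/2801) = 4919/2801 ≈ 1.7562)
n/q(-309, -87) = (4919/2801)/(-309) = (4919/2801)*(-1/309) = -4919/865509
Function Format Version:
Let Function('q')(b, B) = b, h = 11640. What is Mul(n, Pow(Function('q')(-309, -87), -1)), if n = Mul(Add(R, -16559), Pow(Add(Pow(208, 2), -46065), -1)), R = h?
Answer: Rational(-4919, 865509) ≈ -0.0056834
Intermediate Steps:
R = 11640
n = Rational(4919, 2801) (n = Mul(Add(11640, -16559), Pow(Add(Pow(208, 2), -46065), -1)) = Mul(-4919, Pow(Add(43264, -46065), -1)) = Mul(-4919, Pow(-2801, -1)) = Mul(-4919, Rational(-1, 2801)) = Rational(4919, 2801) ≈ 1.7562)
Mul(n, Pow(Function('q')(-309, -87), -1)) = Mul(Rational(4919, 2801), Pow(-309, -1)) = Mul(Rational(4919, 2801), Rational(-1, 309)) = Rational(-4919, 865509)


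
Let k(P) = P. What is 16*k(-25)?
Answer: -400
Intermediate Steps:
16*k(-25) = 16*(-25) = -400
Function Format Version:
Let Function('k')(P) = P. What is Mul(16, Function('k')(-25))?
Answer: -400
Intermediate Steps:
Mul(16, Function('k')(-25)) = Mul(16, -25) = -400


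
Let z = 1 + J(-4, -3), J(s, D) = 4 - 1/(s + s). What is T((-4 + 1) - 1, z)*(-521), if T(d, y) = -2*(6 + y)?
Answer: 46369/4 ≈ 11592.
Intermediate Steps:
J(s, D) = 4 - 1/(2*s)
z = 41/8 (z = 1 + (4 - 1/2/(-4)) = 1 + (4 - 1/2*(-1/4)) = 1 + (4 + 1/8) = 1 + 33/8 = 41/8 ≈ 5.1250)
T(d, y) = -12 - 2*y
T((-4 + 1) - 1, z)*(-521) = (-12 - 2*41/8)*(-521) = (-12 - 41/4)*(-521) = -89/4*(-521) = 46369/4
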